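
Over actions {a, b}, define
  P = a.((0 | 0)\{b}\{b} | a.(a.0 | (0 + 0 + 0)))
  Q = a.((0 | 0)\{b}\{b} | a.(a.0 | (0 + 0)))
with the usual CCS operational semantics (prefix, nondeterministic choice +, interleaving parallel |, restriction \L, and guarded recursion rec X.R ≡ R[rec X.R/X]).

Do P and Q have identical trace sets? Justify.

P's transition system — 4 states:
  p0 = a.((0 | 0)\{b}\{b} | a.(a.0 | (0 + 0 + 0))) → =a=> p1
  p1 = (0 | 0)\{b}\{b} | a.(a.0 | (0 + 0 + 0)) → =a=> p2
  p2 = (0 | 0)\{b}\{b} | (a.0 | (0 + 0 + 0)) → =a=> p3
  p3 = (0 | 0)\{b}\{b} | (0 | (0 + 0 + 0)) → ·
Q's transition system — 4 states:
  q0 = a.((0 | 0)\{b}\{b} | a.(a.0 | (0 + 0))) → =a=> q1
  q1 = (0 | 0)\{b}\{b} | a.(a.0 | (0 + 0)) → =a=> q2
  q2 = (0 | 0)\{b}\{b} | (a.0 | (0 + 0)) → =a=> q3
  q3 = (0 | 0)\{b}\{b} | (0 | (0 + 0)) → ·
Partition-refinement fixed point:
  B0 = {p0, q0}
  B1 = {p1, q1}
  B2 = {p2, q2}
  B3 = {p3, q3}
p0 ∈ B0, q0 ∈ B0 → same block
Bisimilar ⇒ trace-equivalent.

traces(P) = traces(Q)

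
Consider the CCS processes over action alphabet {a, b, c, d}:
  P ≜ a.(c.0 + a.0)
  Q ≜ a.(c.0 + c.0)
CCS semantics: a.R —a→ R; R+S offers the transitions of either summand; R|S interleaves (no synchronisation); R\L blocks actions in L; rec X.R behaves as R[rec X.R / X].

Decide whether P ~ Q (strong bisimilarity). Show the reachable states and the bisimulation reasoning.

not bisimilar

Reachable graph of P (3 states):
  u0 = a.(c.0 + a.0) has moves -a-> u1
  u1 = c.0 + a.0 has moves -a-> u2, -c-> u2
  u2 = 0 has moves stopped
Reachable graph of Q (3 states):
  v0 = a.(c.0 + c.0) has moves -a-> v1
  v1 = c.0 + c.0 has moves -c-> v2
  v2 = 0 has moves stopped
Partition-refinement fixed point:
  B0 = {u0}
  B1 = {u1}
  B2 = {u2, v2}
  B3 = {v0}
  B4 = {v1}
u0 ∈ B0, v0 ∈ B3 → different blocks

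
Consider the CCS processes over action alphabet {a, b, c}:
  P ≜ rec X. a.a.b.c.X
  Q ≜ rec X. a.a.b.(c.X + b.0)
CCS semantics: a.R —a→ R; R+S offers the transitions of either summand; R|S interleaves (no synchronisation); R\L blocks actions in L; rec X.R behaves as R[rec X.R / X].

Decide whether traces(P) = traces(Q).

NO — witness ⟨aabb⟩

P's transition system — 4 states:
  s0 = rec X. a.a.b.c.X has moves —a→ s1
  s1 = a.b.c.(rec X. a.a.b.c.X) has moves —a→ s2
  s2 = b.c.(rec X. a.a.b.c.X) has moves —b→ s3
  s3 = c.(rec X. a.a.b.c.X) has moves —c→ s0
Q's transition system — 5 states:
  t0 = rec X. a.a.b.(c.X + b.0) has moves —a→ t1
  t1 = a.b.(c.(rec X. a.a.b.(c.X + b.0)) + b.0) has moves —a→ t2
  t2 = b.(c.(rec X. a.a.b.(c.X + b.0)) + b.0) has moves —b→ t3
  t3 = c.(rec X. a.a.b.(c.X + b.0)) + b.0 has moves —b→ t4, —c→ t0
  t4 = 0 has moves (no moves)
Run σ = ⟨aabb⟩ on Q: start {t0}
  step 1 (a): {t1}
  step 2 (a): {t2}
  step 3 (b): {t3}
  step 4 (b): {t4}
  — Q admits the full trace.
Run σ = ⟨aabb⟩ on P: start {s0}
  step 1 (a): {s1}
  step 2 (a): {s2}
  step 3 (b): {s3}
  step 4 (b): ∅  — P cannot continue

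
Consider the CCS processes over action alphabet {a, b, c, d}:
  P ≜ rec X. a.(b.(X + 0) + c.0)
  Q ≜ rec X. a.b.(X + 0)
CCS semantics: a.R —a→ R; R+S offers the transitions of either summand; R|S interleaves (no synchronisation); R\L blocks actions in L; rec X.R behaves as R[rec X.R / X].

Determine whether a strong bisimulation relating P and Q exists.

LTS(P): 4 reachable states
  s0 = rec X. a.(b.(X + 0) + c.0) :: —a→ s1
  s1 = b.((rec X. a.(b.(X + 0) + c.0)) + 0) + c.0 :: —b→ s2, —c→ s3
  s2 = (rec X. a.(b.(X + 0) + c.0)) + 0 :: —a→ s1
  s3 = 0 :: ∅
LTS(Q): 3 reachable states
  t0 = rec X. a.b.(X + 0) :: —a→ t1
  t1 = b.((rec X. a.b.(X + 0)) + 0) :: —b→ t2
  t2 = (rec X. a.b.(X + 0)) + 0 :: —a→ t1
Bisimilarity quotient blocks:
  B0 = {s0, s2}
  B1 = {s1}
  B2 = {s3}
  B3 = {t0, t2}
  B4 = {t1}
s0 ∈ B0, t0 ∈ B3 → different blocks

P ≁ Q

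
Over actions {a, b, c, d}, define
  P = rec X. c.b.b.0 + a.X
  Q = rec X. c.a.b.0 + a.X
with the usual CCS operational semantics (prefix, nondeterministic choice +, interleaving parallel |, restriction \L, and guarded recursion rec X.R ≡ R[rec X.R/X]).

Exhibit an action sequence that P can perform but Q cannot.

LTS(P): 4 reachable states
  m0 = rec X. c.b.b.0 + a.X ⊢ --a--▸ m0, --c--▸ m1
  m1 = b.b.0 ⊢ --b--▸ m2
  m2 = b.0 ⊢ --b--▸ m3
  m3 = 0 ⊢ (no moves)
LTS(Q): 4 reachable states
  n0 = rec X. c.a.b.0 + a.X ⊢ --a--▸ n0, --c--▸ n1
  n1 = a.b.0 ⊢ --a--▸ n2
  n2 = b.0 ⊢ --b--▸ n3
  n3 = 0 ⊢ (no moves)
Trace ⟨cb⟩ through P, begin at {m0}:
  [1] c ⇒ {m1}
  [2] b ⇒ {m2}
  ✓ P
Trace ⟨cb⟩ through Q, begin at {n0}:
  [1] c ⇒ {n1}
  [2] b ⇒ no successor for Q

cb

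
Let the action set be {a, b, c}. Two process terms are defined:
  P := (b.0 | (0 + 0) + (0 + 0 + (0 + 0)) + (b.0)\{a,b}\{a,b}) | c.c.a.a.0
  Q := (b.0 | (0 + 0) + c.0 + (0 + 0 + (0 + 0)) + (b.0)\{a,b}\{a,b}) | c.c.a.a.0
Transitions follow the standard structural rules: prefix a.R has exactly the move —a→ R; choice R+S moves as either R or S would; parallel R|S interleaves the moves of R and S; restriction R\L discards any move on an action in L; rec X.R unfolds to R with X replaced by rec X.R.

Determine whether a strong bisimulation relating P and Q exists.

NO

Reachable graph of P (10 states):
  u0 = (b.0 | (0 + 0) + (0 + 0 + (0 + 0)) + (b.0)\{a,b}\{a,b}) | c.c.a.a.0 has moves --b--▸ u1, --c--▸ u2
  u1 = 0 | (0 + 0) | c.c.a.a.0 has moves --c--▸ u3
  u2 = (b.0 | (0 + 0) + (0 + 0 + (0 + 0)) + (b.0)\{a,b}\{a,b}) | c.a.a.0 has moves --b--▸ u3, --c--▸ u4
  u3 = 0 | (0 + 0) | c.a.a.0 has moves --c--▸ u5
  u4 = (b.0 | (0 + 0) + (0 + 0 + (0 + 0)) + (b.0)\{a,b}\{a,b}) | a.a.0 has moves --a--▸ u6, --b--▸ u5
  u5 = 0 | (0 + 0) | a.a.0 has moves --a--▸ u7
  u6 = (b.0 | (0 + 0) + (0 + 0 + (0 + 0)) + (b.0)\{a,b}\{a,b}) | a.0 has moves --a--▸ u8, --b--▸ u7
  u7 = 0 | (0 + 0) | a.0 has moves --a--▸ u9
  u8 = (b.0 | (0 + 0) + (0 + 0 + (0 + 0)) + (b.0)\{a,b}\{a,b}) | 0 has moves --b--▸ u9
  u9 = 0 | (0 + 0) | 0 has moves stopped
Reachable graph of Q (15 states):
  v0 = (b.0 | (0 + 0) + c.0 + (0 + 0 + (0 + 0)) + (b.0)\{a,b}\{a,b}) | c.c.a.a.0 has moves --b--▸ v1, --c--▸ v2, --c--▸ v3
  v1 = 0 | (0 + 0) | c.c.a.a.0 has moves --c--▸ v4
  v2 = (b.0 | (0 + 0) + c.0 + (0 + 0 + (0 + 0)) + (b.0)\{a,b}\{a,b}) | c.a.a.0 has moves --b--▸ v4, --c--▸ v5, --c--▸ v6
  v3 = 0 | c.c.a.a.0 has moves --c--▸ v6
  v4 = 0 | (0 + 0) | c.a.a.0 has moves --c--▸ v7
  v5 = (b.0 | (0 + 0) + c.0 + (0 + 0 + (0 + 0)) + (b.0)\{a,b}\{a,b}) | a.a.0 has moves --a--▸ v8, --b--▸ v7, --c--▸ v9
  v6 = 0 | c.a.a.0 has moves --c--▸ v9
  v7 = 0 | (0 + 0) | a.a.0 has moves --a--▸ v10
  v8 = (b.0 | (0 + 0) + c.0 + (0 + 0 + (0 + 0)) + (b.0)\{a,b}\{a,b}) | a.0 has moves --a--▸ v11, --b--▸ v10, --c--▸ v12
  v9 = 0 | a.a.0 has moves --a--▸ v12
  v10 = 0 | (0 + 0) | a.0 has moves --a--▸ v13
  v11 = (b.0 | (0 + 0) + c.0 + (0 + 0 + (0 + 0)) + (b.0)\{a,b}\{a,b}) | 0 has moves --b--▸ v13, --c--▸ v14
  v12 = 0 | a.0 has moves --a--▸ v14
  v13 = 0 | (0 + 0) | 0 has moves stopped
  v14 = 0 | 0 has moves stopped
Partition-refinement fixed point:
  B0 = {u0}
  B1 = {u1, v1, v3}
  B2 = {u3, v4, v6}
  B3 = {u5, v7, v9}
  B4 = {u7, v10, v12}
  B5 = {u9, v13, v14}
  B6 = {u2}
  B7 = {u4}
  B8 = {u6}
  B9 = {u8}
  B10 = {v0}
  B11 = {v2}
  B12 = {v5}
  B13 = {v8}
  B14 = {v11}
u0 ∈ B0, v0 ∈ B10 → different blocks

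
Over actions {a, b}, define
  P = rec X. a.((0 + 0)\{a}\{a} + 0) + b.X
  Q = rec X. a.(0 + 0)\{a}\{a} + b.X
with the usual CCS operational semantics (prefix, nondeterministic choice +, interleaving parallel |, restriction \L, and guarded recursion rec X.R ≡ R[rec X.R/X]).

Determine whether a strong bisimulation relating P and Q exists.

LTS(P): 2 reachable states
  u0 = rec X. a.((0 + 0)\{a}\{a} + 0) + b.X | -a-> u1, -b-> u0
  u1 = (0 + 0)\{a}\{a} + 0 | stopped
LTS(Q): 2 reachable states
  v0 = rec X. a.(0 + 0)\{a}\{a} + b.X | -a-> v1, -b-> v0
  v1 = (0 + 0)\{a}\{a} | stopped
Bisimilarity quotient blocks:
  B0 = {u0, v0}
  B1 = {u1, v1}
u0 ∈ B0, v0 ∈ B0 → same block

P ~ Q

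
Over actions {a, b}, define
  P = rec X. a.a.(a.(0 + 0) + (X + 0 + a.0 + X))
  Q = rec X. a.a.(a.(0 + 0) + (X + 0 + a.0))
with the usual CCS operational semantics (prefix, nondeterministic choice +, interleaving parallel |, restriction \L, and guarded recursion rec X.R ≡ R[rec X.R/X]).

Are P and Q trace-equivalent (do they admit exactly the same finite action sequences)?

YES

Reachable graph of P (5 states):
  m0 = rec X. a.a.(a.(0 + 0) + (X + 0 + a.0 + X)) :: =a=> m1
  m1 = a.(a.(0 + 0) + ((rec X. a.a.(a.(0 + 0) + (X + 0 + a.0 + X))) + 0 + a.0 + (rec X. a.a.(a.(0 + 0) + (X + 0 + a.0 + X))))) :: =a=> m2
  m2 = a.(0 + 0) + ((rec X. a.a.(a.(0 + 0) + (X + 0 + a.0 + X))) + 0 + a.0 + (rec X. a.a.(a.(0 + 0) + (X + 0 + a.0 + X)))) :: =a=> m1, =a=> m3, =a=> m4
  m3 = 0 :: (no moves)
  m4 = 0 + 0 :: (no moves)
Reachable graph of Q (5 states):
  n0 = rec X. a.a.(a.(0 + 0) + (X + 0 + a.0)) :: =a=> n1
  n1 = a.(a.(0 + 0) + ((rec X. a.a.(a.(0 + 0) + (X + 0 + a.0))) + 0 + a.0)) :: =a=> n2
  n2 = a.(0 + 0) + ((rec X. a.a.(a.(0 + 0) + (X + 0 + a.0))) + 0 + a.0) :: =a=> n1, =a=> n3, =a=> n4
  n3 = 0 :: (no moves)
  n4 = 0 + 0 :: (no moves)
Bisimilarity quotient blocks:
  B0 = {m0, n0}
  B1 = {m1, n1}
  B2 = {m2, n2}
  B3 = {m3, m4, n3, n4}
m0 ∈ B0, n0 ∈ B0 → same block
Bisimilar ⇒ trace-equivalent.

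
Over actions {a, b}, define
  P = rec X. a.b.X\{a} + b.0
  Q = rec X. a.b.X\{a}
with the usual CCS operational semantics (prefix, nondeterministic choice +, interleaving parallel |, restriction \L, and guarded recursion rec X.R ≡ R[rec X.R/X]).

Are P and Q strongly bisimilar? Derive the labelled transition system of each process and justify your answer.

P's transition system — 5 states:
  u0 = rec X. a.b.X\{a} + b.0 → —a→ u1, —b→ u2
  u1 = b.(rec X. a.b.X\{a} + b.0)\{a} → —b→ u3
  u2 = 0 → stopped
  u3 = (rec X. a.b.X\{a} + b.0)\{a} → —b→ u4
  u4 = 0\{a} → stopped
Q's transition system — 3 states:
  v0 = rec X. a.b.X\{a} → —a→ v1
  v1 = b.(rec X. a.b.X\{a})\{a} → —b→ v2
  v2 = (rec X. a.b.X\{a})\{a} → stopped
Coarsest stable partition (strong bisimilarity classes):
  B0 = {u0}
  B1 = {u2, u4, v2}
  B2 = {u1}
  B3 = {u3, v1}
  B4 = {v0}
u0 ∈ B0, v0 ∈ B4 → different blocks

not bisimilar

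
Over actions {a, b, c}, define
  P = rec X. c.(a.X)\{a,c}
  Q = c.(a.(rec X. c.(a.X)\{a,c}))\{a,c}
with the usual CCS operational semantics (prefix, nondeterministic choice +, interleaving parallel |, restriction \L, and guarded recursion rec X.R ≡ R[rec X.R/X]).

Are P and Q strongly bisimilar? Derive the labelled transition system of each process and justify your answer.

P's transition system — 2 states:
  m0 = rec X. c.(a.X)\{a,c} | -c-> m1
  m1 = (a.(rec X. c.(a.X)\{a,c}))\{a,c} | stopped
Q's transition system — 2 states:
  n0 = c.(a.(rec X. c.(a.X)\{a,c}))\{a,c} | -c-> n1
  n1 = (a.(rec X. c.(a.X)\{a,c}))\{a,c} | stopped
Partition-refinement fixed point:
  B0 = {m0, n0}
  B1 = {m1, n1}
m0 ∈ B0, n0 ∈ B0 → same block

P ~ Q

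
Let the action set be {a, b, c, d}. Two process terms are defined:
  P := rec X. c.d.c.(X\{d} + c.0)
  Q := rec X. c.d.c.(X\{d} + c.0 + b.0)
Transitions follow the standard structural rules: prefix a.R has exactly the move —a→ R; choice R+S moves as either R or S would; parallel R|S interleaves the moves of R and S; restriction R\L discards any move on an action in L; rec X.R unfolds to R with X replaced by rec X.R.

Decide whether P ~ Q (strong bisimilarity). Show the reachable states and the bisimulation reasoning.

P ≁ Q

Reachable graph of P (6 states):
  s0 = rec X. c.d.c.(X\{d} + c.0) has moves =c=> s1
  s1 = d.c.((rec X. c.d.c.(X\{d} + c.0))\{d} + c.0) has moves =d=> s2
  s2 = c.((rec X. c.d.c.(X\{d} + c.0))\{d} + c.0) has moves =c=> s3
  s3 = (rec X. c.d.c.(X\{d} + c.0))\{d} + c.0 has moves =c=> s4, =c=> s5
  s4 = (d.c.((rec X. c.d.c.(X\{d} + c.0))\{d} + c.0))\{d} has moves ·
  s5 = 0 has moves ·
Reachable graph of Q (6 states):
  t0 = rec X. c.d.c.(X\{d} + c.0 + b.0) has moves =c=> t1
  t1 = d.c.((rec X. c.d.c.(X\{d} + c.0 + b.0))\{d} + c.0 + b.0) has moves =d=> t2
  t2 = c.((rec X. c.d.c.(X\{d} + c.0 + b.0))\{d} + c.0 + b.0) has moves =c=> t3
  t3 = (rec X. c.d.c.(X\{d} + c.0 + b.0))\{d} + c.0 + b.0 has moves =b=> t4, =c=> t4, =c=> t5
  t4 = 0 has moves ·
  t5 = (d.c.((rec X. c.d.c.(X\{d} + c.0 + b.0))\{d} + c.0 + b.0))\{d} has moves ·
Bisimilarity quotient blocks:
  B0 = {s0}
  B1 = {s1}
  B2 = {s2}
  B3 = {s3}
  B4 = {s4, s5, t4, t5}
  B5 = {t0}
  B6 = {t1}
  B7 = {t2}
  B8 = {t3}
s0 ∈ B0, t0 ∈ B5 → different blocks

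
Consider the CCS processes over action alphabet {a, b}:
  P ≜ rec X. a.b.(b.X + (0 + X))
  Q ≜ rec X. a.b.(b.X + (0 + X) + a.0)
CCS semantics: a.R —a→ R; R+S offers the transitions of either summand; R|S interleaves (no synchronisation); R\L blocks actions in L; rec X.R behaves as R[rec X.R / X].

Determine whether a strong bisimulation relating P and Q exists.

P ≁ Q

LTS(P): 3 reachable states
  s0 = rec X. a.b.(b.X + (0 + X)) ⊢ =a=> s1
  s1 = b.(b.(rec X. a.b.(b.X + (0 + X))) + (0 + (rec X. a.b.(b.X + (0 + X))))) ⊢ =b=> s2
  s2 = b.(rec X. a.b.(b.X + (0 + X))) + (0 + (rec X. a.b.(b.X + (0 + X)))) ⊢ =a=> s1, =b=> s0
LTS(Q): 4 reachable states
  t0 = rec X. a.b.(b.X + (0 + X) + a.0) ⊢ =a=> t1
  t1 = b.(b.(rec X. a.b.(b.X + (0 + X) + a.0)) + (0 + (rec X. a.b.(b.X + (0 + X) + a.0))) + a.0) ⊢ =b=> t2
  t2 = b.(rec X. a.b.(b.X + (0 + X) + a.0)) + (0 + (rec X. a.b.(b.X + (0 + X) + a.0))) + a.0 ⊢ =a=> t1, =a=> t3, =b=> t0
  t3 = 0 ⊢ ·
Coarsest stable partition (strong bisimilarity classes):
  B0 = {s0}
  B1 = {s1}
  B2 = {s2}
  B3 = {t0}
  B4 = {t1}
  B5 = {t2}
  B6 = {t3}
s0 ∈ B0, t0 ∈ B3 → different blocks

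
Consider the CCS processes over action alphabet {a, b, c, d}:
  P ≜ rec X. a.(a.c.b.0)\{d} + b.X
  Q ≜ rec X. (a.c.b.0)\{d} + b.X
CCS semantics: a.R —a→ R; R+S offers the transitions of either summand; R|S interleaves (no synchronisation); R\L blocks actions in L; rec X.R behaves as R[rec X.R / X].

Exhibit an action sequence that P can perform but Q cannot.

Reachable graph of P (5 states):
  s0 = rec X. a.(a.c.b.0)\{d} + b.X ⊢ ··a··> s1, ··b··> s0
  s1 = (a.c.b.0)\{d} ⊢ ··a··> s2
  s2 = (c.b.0)\{d} ⊢ ··c··> s3
  s3 = (b.0)\{d} ⊢ ··b··> s4
  s4 = 0\{d} ⊢ stopped
Reachable graph of Q (4 states):
  t0 = rec X. (a.c.b.0)\{d} + b.X ⊢ ··a··> t1, ··b··> t0
  t1 = (c.b.0)\{d} ⊢ ··c··> t2
  t2 = (b.0)\{d} ⊢ ··b··> t3
  t3 = 0\{d} ⊢ stopped
Run σ = ⟨aa⟩ on P: start {s0}
  [1] a ⇒ {s1}
  [2] a ⇒ {s2}
  ✓ P
Run σ = ⟨aa⟩ on Q: start {t0}
  [1] a ⇒ {t1}
  [2] a ⇒ ∅ (Q stuck)

aa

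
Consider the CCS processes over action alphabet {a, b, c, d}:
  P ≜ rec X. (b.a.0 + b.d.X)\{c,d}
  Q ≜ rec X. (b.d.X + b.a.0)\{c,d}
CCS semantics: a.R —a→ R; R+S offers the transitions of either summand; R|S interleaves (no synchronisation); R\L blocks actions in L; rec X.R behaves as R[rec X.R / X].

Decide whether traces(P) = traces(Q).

LTS(P): 4 reachable states
  u0 = rec X. (b.a.0 + b.d.X)\{c,d} :: -b-> u1, -b-> u2
  u1 = (a.0)\{c,d} :: -a-> u3
  u2 = (d.(rec X. (b.a.0 + b.d.X)\{c,d}))\{c,d} :: ·
  u3 = 0\{c,d} :: ·
LTS(Q): 4 reachable states
  v0 = rec X. (b.d.X + b.a.0)\{c,d} :: -b-> v1, -b-> v2
  v1 = (a.0)\{c,d} :: -a-> v3
  v2 = (d.(rec X. (b.d.X + b.a.0)\{c,d}))\{c,d} :: ·
  v3 = 0\{c,d} :: ·
Partition-refinement fixed point:
  B0 = {u0, v0}
  B1 = {u1, v1}
  B2 = {u2, u3, v2, v3}
u0 ∈ B0, v0 ∈ B0 → same block
Bisimilar ⇒ trace-equivalent.

YES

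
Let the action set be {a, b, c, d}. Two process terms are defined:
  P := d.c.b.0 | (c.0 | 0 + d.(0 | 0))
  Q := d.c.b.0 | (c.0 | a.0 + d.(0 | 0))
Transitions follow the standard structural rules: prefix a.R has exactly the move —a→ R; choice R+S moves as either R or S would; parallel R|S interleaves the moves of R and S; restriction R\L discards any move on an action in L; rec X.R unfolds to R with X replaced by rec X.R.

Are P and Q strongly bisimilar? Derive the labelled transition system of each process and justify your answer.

Reachable graph of P (8 states):
  u0 = d.c.b.0 | (c.0 | 0 + d.(0 | 0)) → -c-> u1, -d-> u1, -d-> u2
  u1 = d.c.b.0 | (0 | 0) → -d-> u3
  u2 = c.b.0 | (c.0 | 0 + d.(0 | 0)) → -c-> u3, -c-> u4, -d-> u3
  u3 = c.b.0 | (0 | 0) → -c-> u5
  u4 = b.0 | (c.0 | 0 + d.(0 | 0)) → -b-> u6, -c-> u5, -d-> u5
  u5 = b.0 | (0 | 0) → -b-> u7
  u6 = 0 | (c.0 | 0 + d.(0 | 0)) → -c-> u7, -d-> u7
  u7 = 0 | (0 | 0) → deadlocked
Reachable graph of Q (16 states):
  v0 = d.c.b.0 | (c.0 | a.0 + d.(0 | 0)) → -a-> v1, -c-> v2, -d-> v3, -d-> v4
  v1 = d.c.b.0 | (c.0 | 0) → -c-> v4, -d-> v5
  v2 = d.c.b.0 | (0 | a.0) → -a-> v4, -d-> v6
  v3 = c.b.0 | (c.0 | a.0 + d.(0 | 0)) → -a-> v5, -c-> v6, -c-> v7, -d-> v8
  v4 = d.c.b.0 | (0 | 0) → -d-> v8
  v5 = c.b.0 | (c.0 | 0) → -c-> v8, -c-> v9
  v6 = c.b.0 | (0 | a.0) → -a-> v8, -c-> v10
  v7 = b.0 | (c.0 | a.0 + d.(0 | 0)) → -a-> v9, -b-> v11, -c-> v10, -d-> v12
  v8 = c.b.0 | (0 | 0) → -c-> v12
  v9 = b.0 | (c.0 | 0) → -b-> v13, -c-> v12
  v10 = b.0 | (0 | a.0) → -a-> v12, -b-> v14
  v11 = 0 | (c.0 | a.0 + d.(0 | 0)) → -a-> v13, -c-> v14, -d-> v15
  v12 = b.0 | (0 | 0) → -b-> v15
  v13 = 0 | (c.0 | 0) → -c-> v15
  v14 = 0 | (0 | a.0) → -a-> v15
  v15 = 0 | (0 | 0) → deadlocked
Bisimilarity quotient blocks:
  B0 = {u0}
  B1 = {u1, v4}
  B2 = {u3, v8}
  B3 = {u5, v12}
  B4 = {u7, v15}
  B5 = {u2}
  B6 = {u4}
  B7 = {u6}
  B8 = {v0}
  B9 = {v2}
  B10 = {v6}
  B11 = {v10}
  B12 = {v14}
  B13 = {v3}
  B14 = {v5}
  B15 = {v9}
  B16 = {v13}
  B17 = {v7}
  B18 = {v11}
  B19 = {v1}
u0 ∈ B0, v0 ∈ B8 → different blocks

P ≁ Q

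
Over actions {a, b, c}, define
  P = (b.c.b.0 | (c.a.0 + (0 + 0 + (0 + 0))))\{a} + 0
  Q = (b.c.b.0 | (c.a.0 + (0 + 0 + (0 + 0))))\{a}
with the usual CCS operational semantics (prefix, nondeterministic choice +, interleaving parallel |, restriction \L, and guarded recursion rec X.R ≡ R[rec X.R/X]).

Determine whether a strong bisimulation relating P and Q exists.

P ~ Q

P's transition system — 8 states:
  p0 = (b.c.b.0 | (c.a.0 + (0 + 0 + (0 + 0))))\{a} + 0 ⊢ =b=> p1, =c=> p2
  p1 = (c.b.0 | (c.a.0 + (0 + 0 + (0 + 0))))\{a} ⊢ =c=> p3, =c=> p4
  p2 = (b.c.b.0 | a.0)\{a} ⊢ =b=> p4
  p3 = (b.0 | (c.a.0 + (0 + 0 + (0 + 0))))\{a} ⊢ =b=> p5, =c=> p6
  p4 = (c.b.0 | a.0)\{a} ⊢ =c=> p6
  p5 = (0 | (c.a.0 + (0 + 0 + (0 + 0))))\{a} ⊢ =c=> p7
  p6 = (b.0 | a.0)\{a} ⊢ =b=> p7
  p7 = (0 | a.0)\{a} ⊢ ∅
Q's transition system — 8 states:
  q0 = (b.c.b.0 | (c.a.0 + (0 + 0 + (0 + 0))))\{a} ⊢ =b=> q1, =c=> q2
  q1 = (c.b.0 | (c.a.0 + (0 + 0 + (0 + 0))))\{a} ⊢ =c=> q3, =c=> q4
  q2 = (b.c.b.0 | a.0)\{a} ⊢ =b=> q4
  q3 = (b.0 | (c.a.0 + (0 + 0 + (0 + 0))))\{a} ⊢ =b=> q5, =c=> q6
  q4 = (c.b.0 | a.0)\{a} ⊢ =c=> q6
  q5 = (0 | (c.a.0 + (0 + 0 + (0 + 0))))\{a} ⊢ =c=> q7
  q6 = (b.0 | a.0)\{a} ⊢ =b=> q7
  q7 = (0 | a.0)\{a} ⊢ ∅
Coarsest stable partition (strong bisimilarity classes):
  B0 = {p0, q0}
  B1 = {p2, q2}
  B2 = {p4, q4}
  B3 = {p6, q6}
  B4 = {p7, q7}
  B5 = {p1, q1}
  B6 = {p3, q3}
  B7 = {p5, q5}
p0 ∈ B0, q0 ∈ B0 → same block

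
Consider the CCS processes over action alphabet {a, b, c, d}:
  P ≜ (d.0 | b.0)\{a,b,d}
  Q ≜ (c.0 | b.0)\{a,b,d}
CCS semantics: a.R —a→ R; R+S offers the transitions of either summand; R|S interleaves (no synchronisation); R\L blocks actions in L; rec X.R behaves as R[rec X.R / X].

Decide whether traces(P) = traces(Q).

trace-distinct — witness ⟨c⟩

P's transition system — 1 states:
  u0 = (d.0 | b.0)\{a,b,d} → stopped
Q's transition system — 2 states:
  v0 = (c.0 | b.0)\{a,b,d} → =c=> v1
  v1 = (0 | b.0)\{a,b,d} → stopped
Trace ⟨c⟩ through Q, begin at {v0}:
  [1] c ⇒ {v1}
  Q completes σ.
Trace ⟨c⟩ through P, begin at {u0}:
  [1] c ⇒ no successor for P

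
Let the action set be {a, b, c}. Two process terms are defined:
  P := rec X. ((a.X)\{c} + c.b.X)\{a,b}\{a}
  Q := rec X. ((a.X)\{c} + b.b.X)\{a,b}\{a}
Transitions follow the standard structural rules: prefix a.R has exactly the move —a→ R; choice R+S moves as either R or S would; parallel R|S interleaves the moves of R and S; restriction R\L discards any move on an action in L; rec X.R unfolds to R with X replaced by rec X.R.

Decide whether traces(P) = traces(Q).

Reachable graph of P (2 states):
  p0 = rec X. ((a.X)\{c} + c.b.X)\{a,b}\{a} → —c→ p1
  p1 = (b.(rec X. ((a.X)\{c} + c.b.X)\{a,b}\{a}))\{a,b}\{a} → ∅
Reachable graph of Q (1 states):
  q0 = rec X. ((a.X)\{c} + b.b.X)\{a,b}\{a} → ∅
Executing c from P (initial set {p0}):
  [1] c ⇒ {p1}
  ✓ P
Executing c from Q (initial set {q0}):
  [1] c ⇒ ∅  — Q cannot continue

NO — witness ⟨c⟩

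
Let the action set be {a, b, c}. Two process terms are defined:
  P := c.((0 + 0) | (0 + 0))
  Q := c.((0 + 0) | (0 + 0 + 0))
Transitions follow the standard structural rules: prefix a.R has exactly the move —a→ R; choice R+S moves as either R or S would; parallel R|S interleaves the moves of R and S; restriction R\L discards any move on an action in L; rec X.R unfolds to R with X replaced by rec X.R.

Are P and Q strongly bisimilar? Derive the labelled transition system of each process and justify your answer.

Reachable graph of P (2 states):
  s0 = c.((0 + 0) | (0 + 0)) → -c-> s1
  s1 = (0 + 0) | (0 + 0) → stopped
Reachable graph of Q (2 states):
  t0 = c.((0 + 0) | (0 + 0 + 0)) → -c-> t1
  t1 = (0 + 0) | (0 + 0 + 0) → stopped
Partition-refinement fixed point:
  B0 = {s0, t0}
  B1 = {s1, t1}
s0 ∈ B0, t0 ∈ B0 → same block

bisimilar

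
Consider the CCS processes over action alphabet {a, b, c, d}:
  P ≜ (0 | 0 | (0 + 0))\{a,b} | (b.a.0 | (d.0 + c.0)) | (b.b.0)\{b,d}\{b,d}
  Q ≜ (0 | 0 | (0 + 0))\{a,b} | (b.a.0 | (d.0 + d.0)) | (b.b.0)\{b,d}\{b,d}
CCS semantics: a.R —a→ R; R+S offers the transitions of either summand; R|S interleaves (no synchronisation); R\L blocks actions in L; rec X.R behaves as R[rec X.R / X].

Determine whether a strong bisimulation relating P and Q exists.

P's transition system — 6 states:
  u0 = (0 | 0 | (0 + 0))\{a,b} | (b.a.0 | (d.0 + c.0)) | (b.b.0)\{b,d}\{b,d} :: =b=> u1, =c=> u2, =d=> u2
  u1 = (0 | 0 | (0 + 0))\{a,b} | (a.0 | (d.0 + c.0)) | (b.b.0)\{b,d}\{b,d} :: =a=> u3, =c=> u4, =d=> u4
  u2 = (0 | 0 | (0 + 0))\{a,b} | (b.a.0 | 0) | (b.b.0)\{b,d}\{b,d} :: =b=> u4
  u3 = (0 | 0 | (0 + 0))\{a,b} | (0 | (d.0 + c.0)) | (b.b.0)\{b,d}\{b,d} :: =c=> u5, =d=> u5
  u4 = (0 | 0 | (0 + 0))\{a,b} | (a.0 | 0) | (b.b.0)\{b,d}\{b,d} :: =a=> u5
  u5 = (0 | 0 | (0 + 0))\{a,b} | (0 | 0) | (b.b.0)\{b,d}\{b,d} :: ∅
Q's transition system — 6 states:
  v0 = (0 | 0 | (0 + 0))\{a,b} | (b.a.0 | (d.0 + d.0)) | (b.b.0)\{b,d}\{b,d} :: =b=> v1, =d=> v2
  v1 = (0 | 0 | (0 + 0))\{a,b} | (a.0 | (d.0 + d.0)) | (b.b.0)\{b,d}\{b,d} :: =a=> v3, =d=> v4
  v2 = (0 | 0 | (0 + 0))\{a,b} | (b.a.0 | 0) | (b.b.0)\{b,d}\{b,d} :: =b=> v4
  v3 = (0 | 0 | (0 + 0))\{a,b} | (0 | (d.0 + d.0)) | (b.b.0)\{b,d}\{b,d} :: =d=> v5
  v4 = (0 | 0 | (0 + 0))\{a,b} | (a.0 | 0) | (b.b.0)\{b,d}\{b,d} :: =a=> v5
  v5 = (0 | 0 | (0 + 0))\{a,b} | (0 | 0) | (b.b.0)\{b,d}\{b,d} :: ∅
Partition-refinement fixed point:
  B0 = {u0}
  B1 = {u1}
  B2 = {u4, v4}
  B3 = {u5, v5}
  B4 = {u3}
  B5 = {u2, v2}
  B6 = {v0}
  B7 = {v1}
  B8 = {v3}
u0 ∈ B0, v0 ∈ B6 → different blocks

NO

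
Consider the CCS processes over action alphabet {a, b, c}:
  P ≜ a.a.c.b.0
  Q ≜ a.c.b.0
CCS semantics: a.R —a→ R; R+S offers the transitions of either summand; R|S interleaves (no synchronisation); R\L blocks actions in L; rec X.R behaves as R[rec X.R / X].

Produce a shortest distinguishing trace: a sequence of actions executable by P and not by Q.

aa

P's transition system — 5 states:
  s0 = a.a.c.b.0 ⊢ ··a··> s1
  s1 = a.c.b.0 ⊢ ··a··> s2
  s2 = c.b.0 ⊢ ··c··> s3
  s3 = b.0 ⊢ ··b··> s4
  s4 = 0 ⊢ ∅
Q's transition system — 4 states:
  t0 = a.c.b.0 ⊢ ··a··> t1
  t1 = c.b.0 ⊢ ··c··> t2
  t2 = b.0 ⊢ ··b··> t3
  t3 = 0 ⊢ ∅
Run σ = ⟨aa⟩ on P: start {s0}
  step 1 (a): {s1}
  step 2 (a): {s2}
  ✓ P
Run σ = ⟨aa⟩ on Q: start {t0}
  step 1 (a): {t1}
  step 2 (a): ∅ (Q stuck)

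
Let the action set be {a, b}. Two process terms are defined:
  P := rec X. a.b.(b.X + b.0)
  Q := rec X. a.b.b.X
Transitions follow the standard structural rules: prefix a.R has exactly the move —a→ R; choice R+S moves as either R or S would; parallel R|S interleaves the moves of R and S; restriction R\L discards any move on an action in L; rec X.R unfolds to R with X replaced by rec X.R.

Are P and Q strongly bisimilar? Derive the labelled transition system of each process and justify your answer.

P's transition system — 4 states:
  m0 = rec X. a.b.(b.X + b.0) has moves =a=> m1
  m1 = b.(b.(rec X. a.b.(b.X + b.0)) + b.0) has moves =b=> m2
  m2 = b.(rec X. a.b.(b.X + b.0)) + b.0 has moves =b=> m0, =b=> m3
  m3 = 0 has moves deadlocked
Q's transition system — 3 states:
  n0 = rec X. a.b.b.X has moves =a=> n1
  n1 = b.b.(rec X. a.b.b.X) has moves =b=> n2
  n2 = b.(rec X. a.b.b.X) has moves =b=> n0
Partition-refinement fixed point:
  B0 = {m0}
  B1 = {m1}
  B2 = {m2}
  B3 = {m3}
  B4 = {n0}
  B5 = {n1}
  B6 = {n2}
m0 ∈ B0, n0 ∈ B4 → different blocks

not bisimilar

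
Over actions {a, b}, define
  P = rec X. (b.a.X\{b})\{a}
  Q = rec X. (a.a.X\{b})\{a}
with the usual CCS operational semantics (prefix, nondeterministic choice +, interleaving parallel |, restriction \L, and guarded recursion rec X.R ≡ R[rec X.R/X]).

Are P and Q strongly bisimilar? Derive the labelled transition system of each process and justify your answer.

NO

P's transition system — 2 states:
  m0 = rec X. (b.a.X\{b})\{a} has moves —b→ m1
  m1 = (a.(rec X. (b.a.X\{b})\{a})\{b})\{a} has moves stopped
Q's transition system — 1 states:
  n0 = rec X. (a.a.X\{b})\{a} has moves stopped
Coarsest stable partition (strong bisimilarity classes):
  B0 = {m0}
  B1 = {m1, n0}
m0 ∈ B0, n0 ∈ B1 → different blocks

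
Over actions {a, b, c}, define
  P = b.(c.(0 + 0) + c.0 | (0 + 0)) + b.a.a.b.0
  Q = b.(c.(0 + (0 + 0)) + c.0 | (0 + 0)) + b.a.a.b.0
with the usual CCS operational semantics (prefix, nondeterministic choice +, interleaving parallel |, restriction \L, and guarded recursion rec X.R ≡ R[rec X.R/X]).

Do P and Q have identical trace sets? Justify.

LTS(P): 8 reachable states
  m0 = b.(c.(0 + 0) + c.0 | (0 + 0)) + b.a.a.b.0 has moves —b→ m1, —b→ m2
  m1 = a.a.b.0 has moves —a→ m3
  m2 = c.(0 + 0) + c.0 | (0 + 0) has moves —c→ m4, —c→ m5
  m3 = a.b.0 has moves —a→ m6
  m4 = 0 + 0 has moves deadlocked
  m5 = 0 | (0 + 0) has moves deadlocked
  m6 = b.0 has moves —b→ m7
  m7 = 0 has moves deadlocked
LTS(Q): 8 reachable states
  n0 = b.(c.(0 + (0 + 0)) + c.0 | (0 + 0)) + b.a.a.b.0 has moves —b→ n1, —b→ n2
  n1 = a.a.b.0 has moves —a→ n3
  n2 = c.(0 + (0 + 0)) + c.0 | (0 + 0) has moves —c→ n4, —c→ n5
  n3 = a.b.0 has moves —a→ n6
  n4 = 0 + (0 + 0) has moves deadlocked
  n5 = 0 | (0 + 0) has moves deadlocked
  n6 = b.0 has moves —b→ n7
  n7 = 0 has moves deadlocked
Coarsest stable partition (strong bisimilarity classes):
  B0 = {m0, n0}
  B1 = {m1, n1}
  B2 = {m3, n3}
  B3 = {m6, n6}
  B4 = {m4, m5, m7, n4, n5, n7}
  B5 = {m2, n2}
m0 ∈ B0, n0 ∈ B0 → same block
Bisimilar ⇒ trace-equivalent.

YES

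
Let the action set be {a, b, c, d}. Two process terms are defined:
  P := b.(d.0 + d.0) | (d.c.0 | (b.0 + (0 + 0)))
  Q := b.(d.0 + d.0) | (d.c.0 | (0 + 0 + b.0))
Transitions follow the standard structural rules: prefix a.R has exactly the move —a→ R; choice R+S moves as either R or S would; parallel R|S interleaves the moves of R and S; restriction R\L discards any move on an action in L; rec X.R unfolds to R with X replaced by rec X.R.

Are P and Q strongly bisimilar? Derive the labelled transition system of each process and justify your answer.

Reachable graph of P (18 states):
  s0 = b.(d.0 + d.0) | (d.c.0 | (b.0 + (0 + 0))) :: ··b··> s1, ··b··> s2, ··d··> s3
  s1 = (d.0 + d.0) | (d.c.0 | (b.0 + (0 + 0))) :: ··b··> s4, ··d··> s5, ··d··> s6
  s2 = b.(d.0 + d.0) | (d.c.0 | 0) :: ··b··> s4, ··d··> s7
  s3 = b.(d.0 + d.0) | (c.0 | (b.0 + (0 + 0))) :: ··b··> s5, ··b··> s7, ··c··> s8
  s4 = (d.0 + d.0) | (d.c.0 | 0) :: ··d··> s10, ··d··> s9
  s5 = (d.0 + d.0) | (c.0 | (b.0 + (0 + 0))) :: ··b··> s9, ··c··> s11, ··d··> s12
  s6 = 0 | (d.c.0 | (b.0 + (0 + 0))) :: ··b··> s10, ··d··> s12
  s7 = b.(d.0 + d.0) | (c.0 | 0) :: ··b··> s9, ··c··> s13
  s8 = b.(d.0 + d.0) | (0 | (b.0 + (0 + 0))) :: ··b··> s11, ··b··> s13
  s9 = (d.0 + d.0) | (c.0 | 0) :: ··c··> s14, ··d··> s15
  s10 = 0 | (d.c.0 | 0) :: ··d··> s15
  s11 = (d.0 + d.0) | (0 | (b.0 + (0 + 0))) :: ··b··> s14, ··d··> s16
  s12 = 0 | (c.0 | (b.0 + (0 + 0))) :: ··b··> s15, ··c··> s16
  s13 = b.(d.0 + d.0) | (0 | 0) :: ··b··> s14
  s14 = (d.0 + d.0) | (0 | 0) :: ··d··> s17
  s15 = 0 | (c.0 | 0) :: ··c··> s17
  s16 = 0 | (0 | (b.0 + (0 + 0))) :: ··b··> s17
  s17 = 0 | (0 | 0) :: ·
Reachable graph of Q (18 states):
  t0 = b.(d.0 + d.0) | (d.c.0 | (0 + 0 + b.0)) :: ··b··> t1, ··b··> t2, ··d··> t3
  t1 = (d.0 + d.0) | (d.c.0 | (0 + 0 + b.0)) :: ··b··> t4, ··d··> t5, ··d··> t6
  t2 = b.(d.0 + d.0) | (d.c.0 | 0) :: ··b··> t4, ··d··> t7
  t3 = b.(d.0 + d.0) | (c.0 | (0 + 0 + b.0)) :: ··b··> t5, ··b··> t7, ··c··> t8
  t4 = (d.0 + d.0) | (d.c.0 | 0) :: ··d··> t10, ··d··> t9
  t5 = (d.0 + d.0) | (c.0 | (0 + 0 + b.0)) :: ··b··> t9, ··c··> t11, ··d··> t12
  t6 = 0 | (d.c.0 | (0 + 0 + b.0)) :: ··b··> t10, ··d··> t12
  t7 = b.(d.0 + d.0) | (c.0 | 0) :: ··b··> t9, ··c··> t13
  t8 = b.(d.0 + d.0) | (0 | (0 + 0 + b.0)) :: ··b··> t11, ··b··> t13
  t9 = (d.0 + d.0) | (c.0 | 0) :: ··c··> t14, ··d··> t15
  t10 = 0 | (d.c.0 | 0) :: ··d··> t15
  t11 = (d.0 + d.0) | (0 | (0 + 0 + b.0)) :: ··b··> t14, ··d··> t16
  t12 = 0 | (c.0 | (0 + 0 + b.0)) :: ··b··> t15, ··c··> t16
  t13 = b.(d.0 + d.0) | (0 | 0) :: ··b··> t14
  t14 = (d.0 + d.0) | (0 | 0) :: ··d··> t17
  t15 = 0 | (c.0 | 0) :: ··c··> t17
  t16 = 0 | (0 | (0 + 0 + b.0)) :: ··b··> t17
  t17 = 0 | (0 | 0) :: ·
Bisimilarity quotient blocks:
  B0 = {s0, t0}
  B1 = {s2, t2}
  B2 = {s4, t4}
  B3 = {s9, t9}
  B4 = {s15, t15}
  B5 = {s17, t17}
  B6 = {s14, t14}
  B7 = {s10, t10}
  B8 = {s7, t7}
  B9 = {s13, t13}
  B10 = {s3, t3}
  B11 = {s8, t8}
  B12 = {s11, t11}
  B13 = {s16, t16}
  B14 = {s5, t5}
  B15 = {s12, t12}
  B16 = {s1, t1}
  B17 = {s6, t6}
s0 ∈ B0, t0 ∈ B0 → same block

P ~ Q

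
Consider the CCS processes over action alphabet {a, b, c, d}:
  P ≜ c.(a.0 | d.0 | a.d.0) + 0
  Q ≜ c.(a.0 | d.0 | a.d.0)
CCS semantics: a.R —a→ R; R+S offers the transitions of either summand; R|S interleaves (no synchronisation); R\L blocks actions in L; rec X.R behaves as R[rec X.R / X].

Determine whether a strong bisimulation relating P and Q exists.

YES

P's transition system — 13 states:
  p0 = c.(a.0 | d.0 | a.d.0) + 0 ⊢ -c-> p1
  p1 = a.0 | d.0 | a.d.0 ⊢ -a-> p2, -a-> p3, -d-> p4
  p2 = 0 | d.0 | a.d.0 ⊢ -a-> p5, -d-> p6
  p3 = a.0 | d.0 | d.0 ⊢ -a-> p5, -d-> p7, -d-> p8
  p4 = a.0 | 0 | a.d.0 ⊢ -a-> p6, -a-> p7
  p5 = 0 | d.0 | d.0 ⊢ -d-> p10, -d-> p9
  p6 = 0 | 0 | a.d.0 ⊢ -a-> p9
  p7 = a.0 | 0 | d.0 ⊢ -a-> p9, -d-> p11
  p8 = a.0 | d.0 | 0 ⊢ -a-> p10, -d-> p11
  p9 = 0 | 0 | d.0 ⊢ -d-> p12
  p10 = 0 | d.0 | 0 ⊢ -d-> p12
  p11 = a.0 | 0 | 0 ⊢ -a-> p12
  p12 = 0 | 0 | 0 ⊢ ∅
Q's transition system — 13 states:
  q0 = c.(a.0 | d.0 | a.d.0) ⊢ -c-> q1
  q1 = a.0 | d.0 | a.d.0 ⊢ -a-> q2, -a-> q3, -d-> q4
  q2 = 0 | d.0 | a.d.0 ⊢ -a-> q5, -d-> q6
  q3 = a.0 | d.0 | d.0 ⊢ -a-> q5, -d-> q7, -d-> q8
  q4 = a.0 | 0 | a.d.0 ⊢ -a-> q6, -a-> q7
  q5 = 0 | d.0 | d.0 ⊢ -d-> q10, -d-> q9
  q6 = 0 | 0 | a.d.0 ⊢ -a-> q9
  q7 = a.0 | 0 | d.0 ⊢ -a-> q9, -d-> q11
  q8 = a.0 | d.0 | 0 ⊢ -a-> q10, -d-> q11
  q9 = 0 | 0 | d.0 ⊢ -d-> q12
  q10 = 0 | d.0 | 0 ⊢ -d-> q12
  q11 = a.0 | 0 | 0 ⊢ -a-> q12
  q12 = 0 | 0 | 0 ⊢ ∅
Coarsest stable partition (strong bisimilarity classes):
  B0 = {p0, q0}
  B1 = {p1, q1}
  B2 = {p3, q3}
  B3 = {p5, q5}
  B4 = {p10, p9, q10, q9}
  B5 = {p12, q12}
  B6 = {p7, p8, q7, q8}
  B7 = {p11, q11}
  B8 = {p2, q2}
  B9 = {p6, q6}
  B10 = {p4, q4}
p0 ∈ B0, q0 ∈ B0 → same block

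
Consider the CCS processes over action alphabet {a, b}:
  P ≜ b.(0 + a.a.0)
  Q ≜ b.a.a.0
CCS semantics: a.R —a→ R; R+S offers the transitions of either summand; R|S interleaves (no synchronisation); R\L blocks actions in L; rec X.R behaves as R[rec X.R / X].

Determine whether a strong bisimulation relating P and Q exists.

P ~ Q

P's transition system — 4 states:
  u0 = b.(0 + a.a.0) → —b→ u1
  u1 = 0 + a.a.0 → —a→ u2
  u2 = a.0 → —a→ u3
  u3 = 0 → ·
Q's transition system — 4 states:
  v0 = b.a.a.0 → —b→ v1
  v1 = a.a.0 → —a→ v2
  v2 = a.0 → —a→ v3
  v3 = 0 → ·
Partition-refinement fixed point:
  B0 = {u0, v0}
  B1 = {u1, v1}
  B2 = {u2, v2}
  B3 = {u3, v3}
u0 ∈ B0, v0 ∈ B0 → same block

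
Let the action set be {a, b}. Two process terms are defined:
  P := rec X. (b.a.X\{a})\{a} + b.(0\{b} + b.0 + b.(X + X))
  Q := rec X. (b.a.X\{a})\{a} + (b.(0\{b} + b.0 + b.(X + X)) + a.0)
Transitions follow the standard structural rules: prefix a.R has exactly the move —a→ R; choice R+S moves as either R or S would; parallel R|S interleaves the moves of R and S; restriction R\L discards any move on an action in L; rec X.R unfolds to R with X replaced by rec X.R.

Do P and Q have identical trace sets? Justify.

traces(P) ≠ traces(Q) — witness ⟨a⟩

LTS(P): 5 reachable states
  m0 = rec X. (b.a.X\{a})\{a} + b.(0\{b} + b.0 + b.(X + X)) has moves ··b··> m1, ··b··> m2
  m1 = (a.(rec X. (b.a.X\{a})\{a} + b.(0\{b} + b.0 + b.(X + X)))\{a})\{a} has moves ·
  m2 = 0\{b} + b.0 + b.((rec X. (b.a.X\{a})\{a} + b.(0\{b} + b.0 + b.(X + X))) + (rec X. (b.a.X\{a})\{a} + b.(0\{b} + b.0 + b.(X + X)))) has moves ··b··> m3, ··b··> m4
  m3 = (rec X. (b.a.X\{a})\{a} + b.(0\{b} + b.0 + b.(X + X))) + (rec X. (b.a.X\{a})\{a} + b.(0\{b} + b.0 + b.(X + X))) has moves ··b··> m1, ··b··> m2
  m4 = 0 has moves ·
LTS(Q): 5 reachable states
  n0 = rec X. (b.a.X\{a})\{a} + (b.(0\{b} + b.0 + b.(X + X)) + a.0) has moves ··a··> n1, ··b··> n2, ··b··> n3
  n1 = 0 has moves ·
  n2 = (a.(rec X. (b.a.X\{a})\{a} + (b.(0\{b} + b.0 + b.(X + X)) + a.0))\{a})\{a} has moves ·
  n3 = 0\{b} + b.0 + b.((rec X. (b.a.X\{a})\{a} + (b.(0\{b} + b.0 + b.(X + X)) + a.0)) + (rec X. (b.a.X\{a})\{a} + (b.(0\{b} + b.0 + b.(X + X)) + a.0))) has moves ··b··> n1, ··b··> n4
  n4 = (rec X. (b.a.X\{a})\{a} + (b.(0\{b} + b.0 + b.(X + X)) + a.0)) + (rec X. (b.a.X\{a})\{a} + (b.(0\{b} + b.0 + b.(X + X)) + a.0)) has moves ··a··> n1, ··b··> n2, ··b··> n3
Trace ⟨a⟩ through Q, begin at {n0}:
  step 1 (a): {n1}
  ✓ Q
Trace ⟨a⟩ through P, begin at {m0}:
  step 1 (a): ∅  — P cannot continue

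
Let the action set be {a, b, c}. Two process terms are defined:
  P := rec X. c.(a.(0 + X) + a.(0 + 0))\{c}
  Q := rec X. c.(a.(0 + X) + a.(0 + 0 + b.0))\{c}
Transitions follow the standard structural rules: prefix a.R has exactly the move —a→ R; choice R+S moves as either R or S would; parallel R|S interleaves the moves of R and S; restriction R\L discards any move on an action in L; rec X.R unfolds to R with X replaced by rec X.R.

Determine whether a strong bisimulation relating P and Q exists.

not bisimilar

Reachable graph of P (4 states):
  p0 = rec X. c.(a.(0 + X) + a.(0 + 0))\{c} | ··c··> p1
  p1 = (a.(0 + (rec X. c.(a.(0 + X) + a.(0 + 0))\{c})) + a.(0 + 0))\{c} | ··a··> p2, ··a··> p3
  p2 = (0 + (rec X. c.(a.(0 + X) + a.(0 + 0))\{c}))\{c} | ∅
  p3 = (0 + 0)\{c} | ∅
Reachable graph of Q (5 states):
  q0 = rec X. c.(a.(0 + X) + a.(0 + 0 + b.0))\{c} | ··c··> q1
  q1 = (a.(0 + (rec X. c.(a.(0 + X) + a.(0 + 0 + b.0))\{c})) + a.(0 + 0 + b.0))\{c} | ··a··> q2, ··a··> q3
  q2 = (0 + (rec X. c.(a.(0 + X) + a.(0 + 0 + b.0))\{c}))\{c} | ∅
  q3 = (0 + 0 + b.0)\{c} | ··b··> q4
  q4 = 0\{c} | ∅
Bisimilarity quotient blocks:
  B0 = {p0}
  B1 = {p1}
  B2 = {p2, p3, q2, q4}
  B3 = {q0}
  B4 = {q1}
  B5 = {q3}
p0 ∈ B0, q0 ∈ B3 → different blocks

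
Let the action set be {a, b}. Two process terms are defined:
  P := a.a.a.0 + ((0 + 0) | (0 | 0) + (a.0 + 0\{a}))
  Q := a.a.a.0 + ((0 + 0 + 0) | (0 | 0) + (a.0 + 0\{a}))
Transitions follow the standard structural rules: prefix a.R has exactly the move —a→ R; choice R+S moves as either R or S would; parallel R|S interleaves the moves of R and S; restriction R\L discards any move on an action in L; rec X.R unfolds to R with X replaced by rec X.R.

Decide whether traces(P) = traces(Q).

P's transition system — 4 states:
  p0 = a.a.a.0 + ((0 + 0) | (0 | 0) + (a.0 + 0\{a})) ⊢ —a→ p1, —a→ p2
  p1 = 0 ⊢ ∅
  p2 = a.a.0 ⊢ —a→ p3
  p3 = a.0 ⊢ —a→ p1
Q's transition system — 4 states:
  q0 = a.a.a.0 + ((0 + 0 + 0) | (0 | 0) + (a.0 + 0\{a})) ⊢ —a→ q1, —a→ q2
  q1 = 0 ⊢ ∅
  q2 = a.a.0 ⊢ —a→ q3
  q3 = a.0 ⊢ —a→ q1
Partition-refinement fixed point:
  B0 = {p0, q0}
  B1 = {p1, q1}
  B2 = {p2, q2}
  B3 = {p3, q3}
p0 ∈ B0, q0 ∈ B0 → same block
Bisimilar ⇒ trace-equivalent.

traces(P) = traces(Q)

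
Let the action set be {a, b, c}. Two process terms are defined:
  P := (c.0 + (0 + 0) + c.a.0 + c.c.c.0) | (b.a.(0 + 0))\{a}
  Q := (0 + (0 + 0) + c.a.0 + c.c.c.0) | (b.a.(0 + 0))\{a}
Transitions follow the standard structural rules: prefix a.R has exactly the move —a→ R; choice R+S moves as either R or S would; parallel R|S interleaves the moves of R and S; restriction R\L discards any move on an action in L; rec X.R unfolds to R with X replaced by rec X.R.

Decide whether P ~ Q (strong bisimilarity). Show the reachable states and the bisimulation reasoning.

not bisimilar

P's transition system — 10 states:
  m0 = (c.0 + (0 + 0) + c.a.0 + c.c.c.0) | (b.a.(0 + 0))\{a} | —b→ m1, —c→ m2, —c→ m3, —c→ m4
  m1 = (c.0 + (0 + 0) + c.a.0 + c.c.c.0) | (a.(0 + 0))\{a} | —c→ m5, —c→ m6, —c→ m7
  m2 = 0 | (b.a.(0 + 0))\{a} | —b→ m5
  m3 = a.0 | (b.a.(0 + 0))\{a} | —a→ m2, —b→ m6
  m4 = c.c.0 | (b.a.(0 + 0))\{a} | —b→ m7, —c→ m8
  m5 = 0 | (a.(0 + 0))\{a} | stopped
  m6 = a.0 | (a.(0 + 0))\{a} | —a→ m5
  m7 = c.c.0 | (a.(0 + 0))\{a} | —c→ m9
  m8 = c.0 | (b.a.(0 + 0))\{a} | —b→ m9, —c→ m2
  m9 = c.0 | (a.(0 + 0))\{a} | —c→ m5
Q's transition system — 10 states:
  n0 = (0 + (0 + 0) + c.a.0 + c.c.c.0) | (b.a.(0 + 0))\{a} | —b→ n1, —c→ n2, —c→ n3
  n1 = (0 + (0 + 0) + c.a.0 + c.c.c.0) | (a.(0 + 0))\{a} | —c→ n4, —c→ n5
  n2 = a.0 | (b.a.(0 + 0))\{a} | —a→ n6, —b→ n4
  n3 = c.c.0 | (b.a.(0 + 0))\{a} | —b→ n5, —c→ n7
  n4 = a.0 | (a.(0 + 0))\{a} | —a→ n8
  n5 = c.c.0 | (a.(0 + 0))\{a} | —c→ n9
  n6 = 0 | (b.a.(0 + 0))\{a} | —b→ n8
  n7 = c.0 | (b.a.(0 + 0))\{a} | —b→ n9, —c→ n6
  n8 = 0 | (a.(0 + 0))\{a} | stopped
  n9 = c.0 | (a.(0 + 0))\{a} | —c→ n8
Bisimilarity quotient blocks:
  B0 = {m0}
  B1 = {m3, n2}
  B2 = {m6, n4}
  B3 = {m5, n8}
  B4 = {m2, n6}
  B5 = {m1}
  B6 = {m7, n5}
  B7 = {m9, n9}
  B8 = {m4, n3}
  B9 = {m8, n7}
  B10 = {n0}
  B11 = {n1}
m0 ∈ B0, n0 ∈ B10 → different blocks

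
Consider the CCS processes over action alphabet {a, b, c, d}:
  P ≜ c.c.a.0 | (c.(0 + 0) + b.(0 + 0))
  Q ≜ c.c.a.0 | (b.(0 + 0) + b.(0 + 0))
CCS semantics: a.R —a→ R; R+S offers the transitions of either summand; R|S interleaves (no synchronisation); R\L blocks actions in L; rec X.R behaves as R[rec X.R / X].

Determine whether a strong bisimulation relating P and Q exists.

Reachable graph of P (8 states):
  p0 = c.c.a.0 | (c.(0 + 0) + b.(0 + 0)) ⊢ --b--▸ p1, --c--▸ p1, --c--▸ p2
  p1 = c.c.a.0 | (0 + 0) ⊢ --c--▸ p3
  p2 = c.a.0 | (c.(0 + 0) + b.(0 + 0)) ⊢ --b--▸ p3, --c--▸ p3, --c--▸ p4
  p3 = c.a.0 | (0 + 0) ⊢ --c--▸ p5
  p4 = a.0 | (c.(0 + 0) + b.(0 + 0)) ⊢ --a--▸ p6, --b--▸ p5, --c--▸ p5
  p5 = a.0 | (0 + 0) ⊢ --a--▸ p7
  p6 = 0 | (c.(0 + 0) + b.(0 + 0)) ⊢ --b--▸ p7, --c--▸ p7
  p7 = 0 | (0 + 0) ⊢ deadlocked
Reachable graph of Q (8 states):
  q0 = c.c.a.0 | (b.(0 + 0) + b.(0 + 0)) ⊢ --b--▸ q1, --c--▸ q2
  q1 = c.c.a.0 | (0 + 0) ⊢ --c--▸ q3
  q2 = c.a.0 | (b.(0 + 0) + b.(0 + 0)) ⊢ --b--▸ q3, --c--▸ q4
  q3 = c.a.0 | (0 + 0) ⊢ --c--▸ q5
  q4 = a.0 | (b.(0 + 0) + b.(0 + 0)) ⊢ --a--▸ q6, --b--▸ q5
  q5 = a.0 | (0 + 0) ⊢ --a--▸ q7
  q6 = 0 | (b.(0 + 0) + b.(0 + 0)) ⊢ --b--▸ q7
  q7 = 0 | (0 + 0) ⊢ deadlocked
Coarsest stable partition (strong bisimilarity classes):
  B0 = {p0}
  B1 = {p1, q1}
  B2 = {p3, q3}
  B3 = {p5, q5}
  B4 = {p7, q7}
  B5 = {p2}
  B6 = {p4}
  B7 = {p6}
  B8 = {q0}
  B9 = {q2}
  B10 = {q4}
  B11 = {q6}
p0 ∈ B0, q0 ∈ B8 → different blocks

not bisimilar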